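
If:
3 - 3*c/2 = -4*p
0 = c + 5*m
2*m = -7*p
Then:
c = 210/89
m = -42/89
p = 12/89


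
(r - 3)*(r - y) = r^2 - r*y - 3*r + 3*y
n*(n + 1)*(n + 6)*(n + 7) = n^4 + 14*n^3 + 55*n^2 + 42*n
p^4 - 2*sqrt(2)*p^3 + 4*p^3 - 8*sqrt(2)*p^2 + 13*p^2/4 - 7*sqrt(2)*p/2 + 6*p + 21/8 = (p + 1/2)*(p + 7/2)*(p - 3*sqrt(2)/2)*(p - sqrt(2)/2)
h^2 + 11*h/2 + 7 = (h + 2)*(h + 7/2)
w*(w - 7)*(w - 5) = w^3 - 12*w^2 + 35*w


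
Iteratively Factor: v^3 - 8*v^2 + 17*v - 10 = (v - 5)*(v^2 - 3*v + 2) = (v - 5)*(v - 1)*(v - 2)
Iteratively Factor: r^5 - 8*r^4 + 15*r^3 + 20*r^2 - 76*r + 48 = (r - 4)*(r^4 - 4*r^3 - r^2 + 16*r - 12) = (r - 4)*(r - 3)*(r^3 - r^2 - 4*r + 4) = (r - 4)*(r - 3)*(r + 2)*(r^2 - 3*r + 2) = (r - 4)*(r - 3)*(r - 1)*(r + 2)*(r - 2)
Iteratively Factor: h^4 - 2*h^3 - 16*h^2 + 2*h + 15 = (h + 1)*(h^3 - 3*h^2 - 13*h + 15) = (h - 1)*(h + 1)*(h^2 - 2*h - 15) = (h - 1)*(h + 1)*(h + 3)*(h - 5)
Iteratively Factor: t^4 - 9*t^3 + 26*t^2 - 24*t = (t - 2)*(t^3 - 7*t^2 + 12*t) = (t - 4)*(t - 2)*(t^2 - 3*t) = t*(t - 4)*(t - 2)*(t - 3)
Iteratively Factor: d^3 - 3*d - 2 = (d - 2)*(d^2 + 2*d + 1) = (d - 2)*(d + 1)*(d + 1)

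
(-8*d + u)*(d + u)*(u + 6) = -8*d^2*u - 48*d^2 - 7*d*u^2 - 42*d*u + u^3 + 6*u^2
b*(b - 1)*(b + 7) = b^3 + 6*b^2 - 7*b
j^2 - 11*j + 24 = (j - 8)*(j - 3)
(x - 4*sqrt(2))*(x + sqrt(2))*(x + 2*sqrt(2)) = x^3 - sqrt(2)*x^2 - 20*x - 16*sqrt(2)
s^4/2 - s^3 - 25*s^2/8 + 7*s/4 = s*(s/2 + 1)*(s - 7/2)*(s - 1/2)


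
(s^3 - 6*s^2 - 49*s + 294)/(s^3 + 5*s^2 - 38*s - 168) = (s - 7)/(s + 4)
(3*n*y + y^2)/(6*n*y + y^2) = (3*n + y)/(6*n + y)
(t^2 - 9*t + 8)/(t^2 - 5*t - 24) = (t - 1)/(t + 3)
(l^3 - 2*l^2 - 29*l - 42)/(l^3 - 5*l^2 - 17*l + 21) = (l + 2)/(l - 1)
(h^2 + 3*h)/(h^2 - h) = (h + 3)/(h - 1)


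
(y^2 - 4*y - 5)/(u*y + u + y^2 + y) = (y - 5)/(u + y)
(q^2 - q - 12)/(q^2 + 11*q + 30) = (q^2 - q - 12)/(q^2 + 11*q + 30)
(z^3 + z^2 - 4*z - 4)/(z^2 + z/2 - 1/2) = 2*(z^2 - 4)/(2*z - 1)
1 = 1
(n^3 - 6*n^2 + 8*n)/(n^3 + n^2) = (n^2 - 6*n + 8)/(n*(n + 1))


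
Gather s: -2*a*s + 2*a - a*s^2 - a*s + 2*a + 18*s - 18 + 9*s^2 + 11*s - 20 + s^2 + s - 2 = 4*a + s^2*(10 - a) + s*(30 - 3*a) - 40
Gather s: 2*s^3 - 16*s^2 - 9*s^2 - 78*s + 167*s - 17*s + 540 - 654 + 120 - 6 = 2*s^3 - 25*s^2 + 72*s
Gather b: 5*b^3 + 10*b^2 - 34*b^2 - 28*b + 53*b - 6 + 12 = 5*b^3 - 24*b^2 + 25*b + 6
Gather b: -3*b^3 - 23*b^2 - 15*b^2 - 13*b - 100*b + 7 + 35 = -3*b^3 - 38*b^2 - 113*b + 42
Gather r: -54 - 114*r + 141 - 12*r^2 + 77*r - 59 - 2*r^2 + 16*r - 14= -14*r^2 - 21*r + 14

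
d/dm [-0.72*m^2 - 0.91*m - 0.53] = -1.44*m - 0.91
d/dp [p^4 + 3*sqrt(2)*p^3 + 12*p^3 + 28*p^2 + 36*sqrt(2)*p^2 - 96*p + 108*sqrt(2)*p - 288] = 4*p^3 + 9*sqrt(2)*p^2 + 36*p^2 + 56*p + 72*sqrt(2)*p - 96 + 108*sqrt(2)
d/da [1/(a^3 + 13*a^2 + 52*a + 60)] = (-3*a^2 - 26*a - 52)/(a^3 + 13*a^2 + 52*a + 60)^2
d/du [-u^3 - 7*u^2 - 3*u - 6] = -3*u^2 - 14*u - 3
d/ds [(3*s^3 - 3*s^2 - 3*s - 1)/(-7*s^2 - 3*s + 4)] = (-21*s^4 - 18*s^3 + 24*s^2 - 38*s - 15)/(49*s^4 + 42*s^3 - 47*s^2 - 24*s + 16)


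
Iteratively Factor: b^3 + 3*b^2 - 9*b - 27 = (b + 3)*(b^2 - 9) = (b - 3)*(b + 3)*(b + 3)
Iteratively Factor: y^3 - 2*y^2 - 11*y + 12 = (y - 1)*(y^2 - y - 12) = (y - 4)*(y - 1)*(y + 3)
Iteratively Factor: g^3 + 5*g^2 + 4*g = (g + 4)*(g^2 + g) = (g + 1)*(g + 4)*(g)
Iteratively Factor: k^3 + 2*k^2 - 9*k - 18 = (k - 3)*(k^2 + 5*k + 6) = (k - 3)*(k + 2)*(k + 3)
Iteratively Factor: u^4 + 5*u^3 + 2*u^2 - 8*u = (u + 2)*(u^3 + 3*u^2 - 4*u) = (u + 2)*(u + 4)*(u^2 - u) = (u - 1)*(u + 2)*(u + 4)*(u)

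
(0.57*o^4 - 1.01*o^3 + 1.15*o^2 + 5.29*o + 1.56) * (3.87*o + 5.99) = 2.2059*o^5 - 0.4944*o^4 - 1.5994*o^3 + 27.3608*o^2 + 37.7243*o + 9.3444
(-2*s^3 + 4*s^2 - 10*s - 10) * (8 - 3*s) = 6*s^4 - 28*s^3 + 62*s^2 - 50*s - 80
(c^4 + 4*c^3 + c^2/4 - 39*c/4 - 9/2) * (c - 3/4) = c^5 + 13*c^4/4 - 11*c^3/4 - 159*c^2/16 + 45*c/16 + 27/8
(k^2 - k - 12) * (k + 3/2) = k^3 + k^2/2 - 27*k/2 - 18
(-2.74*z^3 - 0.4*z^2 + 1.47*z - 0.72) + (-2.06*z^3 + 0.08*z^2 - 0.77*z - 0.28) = -4.8*z^3 - 0.32*z^2 + 0.7*z - 1.0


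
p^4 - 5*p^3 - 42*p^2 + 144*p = p*(p - 8)*(p - 3)*(p + 6)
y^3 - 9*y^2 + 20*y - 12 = (y - 6)*(y - 2)*(y - 1)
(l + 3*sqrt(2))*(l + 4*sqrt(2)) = l^2 + 7*sqrt(2)*l + 24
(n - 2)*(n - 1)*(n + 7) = n^3 + 4*n^2 - 19*n + 14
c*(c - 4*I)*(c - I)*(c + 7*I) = c^4 + 2*I*c^3 + 31*c^2 - 28*I*c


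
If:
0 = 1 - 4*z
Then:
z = 1/4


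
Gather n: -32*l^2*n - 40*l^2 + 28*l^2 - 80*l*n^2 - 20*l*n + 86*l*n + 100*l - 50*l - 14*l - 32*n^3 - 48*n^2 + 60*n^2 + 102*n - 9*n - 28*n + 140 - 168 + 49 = -12*l^2 + 36*l - 32*n^3 + n^2*(12 - 80*l) + n*(-32*l^2 + 66*l + 65) + 21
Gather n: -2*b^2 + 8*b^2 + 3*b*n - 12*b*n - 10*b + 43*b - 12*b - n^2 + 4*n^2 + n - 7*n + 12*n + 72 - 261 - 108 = 6*b^2 + 21*b + 3*n^2 + n*(6 - 9*b) - 297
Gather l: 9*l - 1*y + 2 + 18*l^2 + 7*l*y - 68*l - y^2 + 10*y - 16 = 18*l^2 + l*(7*y - 59) - y^2 + 9*y - 14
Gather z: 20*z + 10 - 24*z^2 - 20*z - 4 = 6 - 24*z^2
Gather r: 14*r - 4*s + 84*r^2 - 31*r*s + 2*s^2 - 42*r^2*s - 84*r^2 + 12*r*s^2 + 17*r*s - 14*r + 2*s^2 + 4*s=-42*r^2*s + r*(12*s^2 - 14*s) + 4*s^2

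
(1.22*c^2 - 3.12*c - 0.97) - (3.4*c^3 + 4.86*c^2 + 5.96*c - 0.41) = -3.4*c^3 - 3.64*c^2 - 9.08*c - 0.56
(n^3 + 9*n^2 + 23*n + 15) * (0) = 0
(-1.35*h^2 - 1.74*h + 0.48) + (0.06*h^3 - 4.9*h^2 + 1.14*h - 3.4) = 0.06*h^3 - 6.25*h^2 - 0.6*h - 2.92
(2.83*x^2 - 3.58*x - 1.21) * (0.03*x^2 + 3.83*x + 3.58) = 0.0849*x^4 + 10.7315*x^3 - 3.6163*x^2 - 17.4507*x - 4.3318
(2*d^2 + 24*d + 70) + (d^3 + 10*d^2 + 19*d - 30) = d^3 + 12*d^2 + 43*d + 40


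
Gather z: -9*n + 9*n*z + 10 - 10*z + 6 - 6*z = -9*n + z*(9*n - 16) + 16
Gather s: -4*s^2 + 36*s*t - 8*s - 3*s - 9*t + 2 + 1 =-4*s^2 + s*(36*t - 11) - 9*t + 3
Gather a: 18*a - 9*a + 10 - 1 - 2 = 9*a + 7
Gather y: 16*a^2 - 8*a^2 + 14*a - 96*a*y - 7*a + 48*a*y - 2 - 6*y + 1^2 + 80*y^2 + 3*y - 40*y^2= 8*a^2 + 7*a + 40*y^2 + y*(-48*a - 3) - 1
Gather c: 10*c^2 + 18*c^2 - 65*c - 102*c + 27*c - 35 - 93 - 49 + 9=28*c^2 - 140*c - 168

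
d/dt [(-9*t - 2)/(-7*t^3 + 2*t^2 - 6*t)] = 2*(-63*t^3 - 12*t^2 + 4*t - 6)/(t^2*(49*t^4 - 28*t^3 + 88*t^2 - 24*t + 36))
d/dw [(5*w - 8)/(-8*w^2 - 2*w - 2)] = (20*w^2 - 64*w - 13)/(2*(16*w^4 + 8*w^3 + 9*w^2 + 2*w + 1))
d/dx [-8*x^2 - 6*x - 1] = -16*x - 6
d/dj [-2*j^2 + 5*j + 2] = 5 - 4*j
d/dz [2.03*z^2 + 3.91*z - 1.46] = 4.06*z + 3.91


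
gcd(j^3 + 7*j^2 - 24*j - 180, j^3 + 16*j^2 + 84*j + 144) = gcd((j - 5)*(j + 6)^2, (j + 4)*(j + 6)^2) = j^2 + 12*j + 36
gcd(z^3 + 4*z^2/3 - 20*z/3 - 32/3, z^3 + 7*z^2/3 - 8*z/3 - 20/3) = z^2 + 4*z + 4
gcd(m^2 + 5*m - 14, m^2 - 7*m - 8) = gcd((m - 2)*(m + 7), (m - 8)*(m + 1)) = 1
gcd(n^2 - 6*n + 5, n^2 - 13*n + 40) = n - 5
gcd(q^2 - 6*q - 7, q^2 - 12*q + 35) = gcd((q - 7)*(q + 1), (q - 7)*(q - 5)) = q - 7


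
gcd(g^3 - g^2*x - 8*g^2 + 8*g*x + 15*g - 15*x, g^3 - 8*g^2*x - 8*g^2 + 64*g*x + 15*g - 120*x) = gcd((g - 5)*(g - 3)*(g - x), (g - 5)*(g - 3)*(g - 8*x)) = g^2 - 8*g + 15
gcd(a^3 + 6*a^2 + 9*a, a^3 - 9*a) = a^2 + 3*a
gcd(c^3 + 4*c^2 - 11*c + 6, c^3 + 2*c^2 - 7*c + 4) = c^2 - 2*c + 1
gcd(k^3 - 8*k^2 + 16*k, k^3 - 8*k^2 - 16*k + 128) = k - 4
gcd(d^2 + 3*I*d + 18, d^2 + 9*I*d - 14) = 1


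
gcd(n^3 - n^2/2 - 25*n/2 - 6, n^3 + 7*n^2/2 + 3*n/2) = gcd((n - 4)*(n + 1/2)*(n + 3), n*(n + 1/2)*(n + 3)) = n^2 + 7*n/2 + 3/2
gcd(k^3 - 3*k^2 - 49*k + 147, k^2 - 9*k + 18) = k - 3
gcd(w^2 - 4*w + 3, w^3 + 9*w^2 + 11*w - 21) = w - 1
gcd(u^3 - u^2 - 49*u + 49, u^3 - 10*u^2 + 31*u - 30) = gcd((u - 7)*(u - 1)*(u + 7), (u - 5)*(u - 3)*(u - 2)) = 1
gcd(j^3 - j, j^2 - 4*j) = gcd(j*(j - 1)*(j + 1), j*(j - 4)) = j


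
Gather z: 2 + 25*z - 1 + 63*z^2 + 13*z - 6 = 63*z^2 + 38*z - 5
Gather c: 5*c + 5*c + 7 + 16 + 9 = 10*c + 32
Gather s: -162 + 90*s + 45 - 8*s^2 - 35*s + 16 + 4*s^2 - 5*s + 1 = -4*s^2 + 50*s - 100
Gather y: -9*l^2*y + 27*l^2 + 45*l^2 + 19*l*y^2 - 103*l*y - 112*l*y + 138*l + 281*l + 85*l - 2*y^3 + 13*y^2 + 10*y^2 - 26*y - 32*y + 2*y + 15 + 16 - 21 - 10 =72*l^2 + 504*l - 2*y^3 + y^2*(19*l + 23) + y*(-9*l^2 - 215*l - 56)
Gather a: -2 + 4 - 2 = 0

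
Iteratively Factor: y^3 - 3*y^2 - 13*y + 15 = (y + 3)*(y^2 - 6*y + 5) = (y - 5)*(y + 3)*(y - 1)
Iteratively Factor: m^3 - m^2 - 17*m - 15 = (m + 1)*(m^2 - 2*m - 15) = (m + 1)*(m + 3)*(m - 5)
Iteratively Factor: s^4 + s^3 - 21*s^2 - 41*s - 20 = (s + 4)*(s^3 - 3*s^2 - 9*s - 5) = (s - 5)*(s + 4)*(s^2 + 2*s + 1) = (s - 5)*(s + 1)*(s + 4)*(s + 1)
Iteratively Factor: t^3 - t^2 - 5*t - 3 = (t - 3)*(t^2 + 2*t + 1) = (t - 3)*(t + 1)*(t + 1)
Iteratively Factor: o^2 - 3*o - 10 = (o + 2)*(o - 5)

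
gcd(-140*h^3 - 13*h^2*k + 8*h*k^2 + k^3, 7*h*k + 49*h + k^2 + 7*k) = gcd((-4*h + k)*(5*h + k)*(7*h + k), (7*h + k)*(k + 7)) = 7*h + k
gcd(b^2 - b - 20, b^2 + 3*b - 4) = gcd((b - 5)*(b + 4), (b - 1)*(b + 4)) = b + 4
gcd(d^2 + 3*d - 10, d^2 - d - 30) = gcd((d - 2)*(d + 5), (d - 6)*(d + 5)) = d + 5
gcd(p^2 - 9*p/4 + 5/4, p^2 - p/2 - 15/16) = p - 5/4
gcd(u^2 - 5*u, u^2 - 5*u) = u^2 - 5*u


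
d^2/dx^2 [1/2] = 0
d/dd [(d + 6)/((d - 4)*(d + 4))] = (-d^2 - 12*d - 16)/(d^4 - 32*d^2 + 256)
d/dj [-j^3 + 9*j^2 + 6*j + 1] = -3*j^2 + 18*j + 6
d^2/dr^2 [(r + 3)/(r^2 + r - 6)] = 2/(r^3 - 6*r^2 + 12*r - 8)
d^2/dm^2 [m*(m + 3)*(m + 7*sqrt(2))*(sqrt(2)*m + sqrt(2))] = 12*sqrt(2)*m^2 + 24*sqrt(2)*m + 84*m + 6*sqrt(2) + 112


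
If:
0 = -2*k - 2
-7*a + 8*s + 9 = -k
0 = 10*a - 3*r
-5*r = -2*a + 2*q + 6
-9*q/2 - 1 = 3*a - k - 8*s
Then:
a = -7/74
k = -1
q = -256/111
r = -35/111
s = -641/592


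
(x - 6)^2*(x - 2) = x^3 - 14*x^2 + 60*x - 72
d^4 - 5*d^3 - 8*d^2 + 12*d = d*(d - 6)*(d - 1)*(d + 2)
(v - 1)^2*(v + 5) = v^3 + 3*v^2 - 9*v + 5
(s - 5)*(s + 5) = s^2 - 25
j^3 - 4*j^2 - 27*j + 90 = (j - 6)*(j - 3)*(j + 5)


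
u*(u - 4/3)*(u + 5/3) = u^3 + u^2/3 - 20*u/9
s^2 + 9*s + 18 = (s + 3)*(s + 6)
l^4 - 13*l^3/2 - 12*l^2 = l^2*(l - 8)*(l + 3/2)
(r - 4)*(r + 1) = r^2 - 3*r - 4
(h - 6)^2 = h^2 - 12*h + 36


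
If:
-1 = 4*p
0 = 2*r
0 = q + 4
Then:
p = -1/4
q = -4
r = 0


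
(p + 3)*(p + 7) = p^2 + 10*p + 21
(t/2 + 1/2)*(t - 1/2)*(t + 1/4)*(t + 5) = t^4/2 + 23*t^3/8 + 27*t^2/16 - t - 5/16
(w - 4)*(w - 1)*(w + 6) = w^3 + w^2 - 26*w + 24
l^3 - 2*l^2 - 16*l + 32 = (l - 4)*(l - 2)*(l + 4)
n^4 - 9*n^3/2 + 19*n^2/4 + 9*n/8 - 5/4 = (n - 5/2)*(n - 2)*(n - 1/2)*(n + 1/2)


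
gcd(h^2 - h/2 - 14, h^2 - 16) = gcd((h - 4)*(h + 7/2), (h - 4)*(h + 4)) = h - 4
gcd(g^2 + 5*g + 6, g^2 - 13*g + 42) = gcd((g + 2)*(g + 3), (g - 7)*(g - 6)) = 1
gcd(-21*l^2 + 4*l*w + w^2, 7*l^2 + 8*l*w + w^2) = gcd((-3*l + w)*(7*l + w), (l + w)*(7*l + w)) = 7*l + w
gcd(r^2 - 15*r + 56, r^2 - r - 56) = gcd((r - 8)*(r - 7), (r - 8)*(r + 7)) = r - 8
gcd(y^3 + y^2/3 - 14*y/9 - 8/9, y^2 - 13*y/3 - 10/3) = y + 2/3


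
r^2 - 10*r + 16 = (r - 8)*(r - 2)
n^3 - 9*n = n*(n - 3)*(n + 3)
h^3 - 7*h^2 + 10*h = h*(h - 5)*(h - 2)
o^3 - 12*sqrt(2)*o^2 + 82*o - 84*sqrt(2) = (o - 7*sqrt(2))*(o - 3*sqrt(2))*(o - 2*sqrt(2))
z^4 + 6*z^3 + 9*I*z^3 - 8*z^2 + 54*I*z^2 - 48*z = z*(z + 6)*(z + I)*(z + 8*I)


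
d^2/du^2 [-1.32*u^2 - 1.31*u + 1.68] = -2.64000000000000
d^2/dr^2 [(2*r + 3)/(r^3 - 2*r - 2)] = 2*(-(2*r + 3)*(3*r^2 - 2)^2 + (-6*r^2 - 3*r*(2*r + 3) + 4)*(-r^3 + 2*r + 2))/(-r^3 + 2*r + 2)^3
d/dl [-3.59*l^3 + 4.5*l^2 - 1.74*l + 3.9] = -10.77*l^2 + 9.0*l - 1.74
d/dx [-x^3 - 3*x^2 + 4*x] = -3*x^2 - 6*x + 4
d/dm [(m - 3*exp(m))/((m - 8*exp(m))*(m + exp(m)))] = ((1 - 3*exp(m))*(m - 8*exp(m))*(m + exp(m)) - (m - 8*exp(m))*(m - 3*exp(m))*(exp(m) + 1) + (m - 3*exp(m))*(m + exp(m))*(8*exp(m) - 1))/((m - 8*exp(m))^2*(m + exp(m))^2)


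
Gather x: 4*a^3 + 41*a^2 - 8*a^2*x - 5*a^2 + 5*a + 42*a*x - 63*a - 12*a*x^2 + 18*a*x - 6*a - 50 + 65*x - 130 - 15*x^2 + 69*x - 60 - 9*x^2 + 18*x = 4*a^3 + 36*a^2 - 64*a + x^2*(-12*a - 24) + x*(-8*a^2 + 60*a + 152) - 240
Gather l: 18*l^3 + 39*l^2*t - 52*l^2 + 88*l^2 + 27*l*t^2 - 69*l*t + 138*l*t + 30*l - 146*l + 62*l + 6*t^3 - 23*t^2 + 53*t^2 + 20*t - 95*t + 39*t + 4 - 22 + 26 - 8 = 18*l^3 + l^2*(39*t + 36) + l*(27*t^2 + 69*t - 54) + 6*t^3 + 30*t^2 - 36*t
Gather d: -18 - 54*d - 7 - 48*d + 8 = -102*d - 17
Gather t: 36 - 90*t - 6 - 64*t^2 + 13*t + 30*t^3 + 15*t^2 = 30*t^3 - 49*t^2 - 77*t + 30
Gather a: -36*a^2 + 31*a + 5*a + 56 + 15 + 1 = -36*a^2 + 36*a + 72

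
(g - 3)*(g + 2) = g^2 - g - 6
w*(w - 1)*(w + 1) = w^3 - w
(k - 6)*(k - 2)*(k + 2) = k^3 - 6*k^2 - 4*k + 24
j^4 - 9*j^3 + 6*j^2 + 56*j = j*(j - 7)*(j - 4)*(j + 2)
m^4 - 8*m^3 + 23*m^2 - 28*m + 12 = (m - 3)*(m - 2)^2*(m - 1)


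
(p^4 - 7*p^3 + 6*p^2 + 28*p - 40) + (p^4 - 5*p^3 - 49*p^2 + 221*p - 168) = 2*p^4 - 12*p^3 - 43*p^2 + 249*p - 208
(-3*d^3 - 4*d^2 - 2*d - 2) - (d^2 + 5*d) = -3*d^3 - 5*d^2 - 7*d - 2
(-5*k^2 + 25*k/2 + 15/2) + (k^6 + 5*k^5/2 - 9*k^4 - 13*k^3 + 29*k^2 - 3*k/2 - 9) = k^6 + 5*k^5/2 - 9*k^4 - 13*k^3 + 24*k^2 + 11*k - 3/2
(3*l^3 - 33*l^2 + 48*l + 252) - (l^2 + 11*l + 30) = 3*l^3 - 34*l^2 + 37*l + 222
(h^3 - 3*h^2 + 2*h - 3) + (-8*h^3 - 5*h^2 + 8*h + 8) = -7*h^3 - 8*h^2 + 10*h + 5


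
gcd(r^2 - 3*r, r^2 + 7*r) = r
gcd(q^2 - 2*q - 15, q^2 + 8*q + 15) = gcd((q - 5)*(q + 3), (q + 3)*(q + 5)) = q + 3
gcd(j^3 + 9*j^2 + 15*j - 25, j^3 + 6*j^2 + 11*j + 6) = 1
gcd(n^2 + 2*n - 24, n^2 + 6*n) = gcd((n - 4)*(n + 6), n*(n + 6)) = n + 6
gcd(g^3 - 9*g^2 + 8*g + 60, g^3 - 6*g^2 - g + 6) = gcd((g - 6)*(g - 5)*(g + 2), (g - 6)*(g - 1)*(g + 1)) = g - 6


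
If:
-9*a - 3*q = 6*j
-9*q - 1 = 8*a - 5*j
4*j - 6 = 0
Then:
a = -67/38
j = 3/2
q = 87/38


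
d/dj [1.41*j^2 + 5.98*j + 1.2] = 2.82*j + 5.98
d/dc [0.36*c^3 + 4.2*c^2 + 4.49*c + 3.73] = 1.08*c^2 + 8.4*c + 4.49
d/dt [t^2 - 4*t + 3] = 2*t - 4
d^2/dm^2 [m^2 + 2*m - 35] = 2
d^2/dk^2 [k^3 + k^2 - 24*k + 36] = 6*k + 2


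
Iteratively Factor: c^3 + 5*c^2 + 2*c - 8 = (c + 4)*(c^2 + c - 2) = (c + 2)*(c + 4)*(c - 1)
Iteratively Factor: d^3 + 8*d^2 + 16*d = (d + 4)*(d^2 + 4*d) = (d + 4)^2*(d)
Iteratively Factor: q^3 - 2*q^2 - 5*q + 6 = (q + 2)*(q^2 - 4*q + 3) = (q - 3)*(q + 2)*(q - 1)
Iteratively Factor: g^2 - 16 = (g - 4)*(g + 4)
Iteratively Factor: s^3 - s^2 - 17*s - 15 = (s + 1)*(s^2 - 2*s - 15) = (s + 1)*(s + 3)*(s - 5)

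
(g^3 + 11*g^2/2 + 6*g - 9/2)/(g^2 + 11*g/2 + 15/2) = (2*g^2 + 5*g - 3)/(2*g + 5)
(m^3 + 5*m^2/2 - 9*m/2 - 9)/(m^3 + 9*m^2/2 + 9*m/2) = (m - 2)/m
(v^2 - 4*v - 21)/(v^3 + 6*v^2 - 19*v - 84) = (v - 7)/(v^2 + 3*v - 28)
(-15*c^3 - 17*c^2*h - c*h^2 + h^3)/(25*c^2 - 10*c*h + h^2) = (-3*c^2 - 4*c*h - h^2)/(5*c - h)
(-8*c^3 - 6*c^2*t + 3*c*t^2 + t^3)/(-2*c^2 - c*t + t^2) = 4*c + t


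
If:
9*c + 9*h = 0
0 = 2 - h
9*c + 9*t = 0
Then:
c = -2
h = 2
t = 2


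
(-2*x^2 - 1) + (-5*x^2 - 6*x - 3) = -7*x^2 - 6*x - 4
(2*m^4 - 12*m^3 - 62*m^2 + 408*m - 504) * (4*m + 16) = 8*m^5 - 16*m^4 - 440*m^3 + 640*m^2 + 4512*m - 8064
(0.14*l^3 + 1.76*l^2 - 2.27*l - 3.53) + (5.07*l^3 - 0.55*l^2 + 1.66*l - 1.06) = 5.21*l^3 + 1.21*l^2 - 0.61*l - 4.59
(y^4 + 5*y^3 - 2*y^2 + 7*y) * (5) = 5*y^4 + 25*y^3 - 10*y^2 + 35*y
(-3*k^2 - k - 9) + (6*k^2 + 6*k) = 3*k^2 + 5*k - 9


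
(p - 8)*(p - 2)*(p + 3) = p^3 - 7*p^2 - 14*p + 48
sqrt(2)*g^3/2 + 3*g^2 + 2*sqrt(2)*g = g*(g + 2*sqrt(2))*(sqrt(2)*g/2 + 1)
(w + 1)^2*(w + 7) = w^3 + 9*w^2 + 15*w + 7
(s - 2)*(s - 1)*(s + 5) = s^3 + 2*s^2 - 13*s + 10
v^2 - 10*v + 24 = (v - 6)*(v - 4)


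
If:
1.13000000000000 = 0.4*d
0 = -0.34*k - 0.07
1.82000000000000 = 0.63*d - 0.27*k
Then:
No Solution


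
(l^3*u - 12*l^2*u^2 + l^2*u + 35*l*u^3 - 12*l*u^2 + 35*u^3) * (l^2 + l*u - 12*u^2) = l^5*u - 11*l^4*u^2 + l^4*u + 11*l^3*u^3 - 11*l^3*u^2 + 179*l^2*u^4 + 11*l^2*u^3 - 420*l*u^5 + 179*l*u^4 - 420*u^5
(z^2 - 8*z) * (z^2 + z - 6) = z^4 - 7*z^3 - 14*z^2 + 48*z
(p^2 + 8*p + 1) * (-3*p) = -3*p^3 - 24*p^2 - 3*p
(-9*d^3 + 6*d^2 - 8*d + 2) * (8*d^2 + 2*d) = -72*d^5 + 30*d^4 - 52*d^3 + 4*d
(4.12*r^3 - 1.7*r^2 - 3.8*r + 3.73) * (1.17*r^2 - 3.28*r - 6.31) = 4.8204*r^5 - 15.5026*r^4 - 24.8672*r^3 + 27.5551*r^2 + 11.7436*r - 23.5363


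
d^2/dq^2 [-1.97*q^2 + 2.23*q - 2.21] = -3.94000000000000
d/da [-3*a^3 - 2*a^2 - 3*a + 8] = -9*a^2 - 4*a - 3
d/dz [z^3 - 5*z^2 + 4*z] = 3*z^2 - 10*z + 4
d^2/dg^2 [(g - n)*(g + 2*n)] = 2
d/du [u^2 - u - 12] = 2*u - 1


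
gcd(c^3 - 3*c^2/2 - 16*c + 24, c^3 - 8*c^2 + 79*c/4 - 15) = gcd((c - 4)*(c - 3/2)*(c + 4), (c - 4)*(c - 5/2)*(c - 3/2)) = c^2 - 11*c/2 + 6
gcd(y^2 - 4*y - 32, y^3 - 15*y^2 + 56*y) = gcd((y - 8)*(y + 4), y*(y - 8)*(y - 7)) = y - 8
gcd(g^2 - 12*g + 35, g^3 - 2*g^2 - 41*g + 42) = g - 7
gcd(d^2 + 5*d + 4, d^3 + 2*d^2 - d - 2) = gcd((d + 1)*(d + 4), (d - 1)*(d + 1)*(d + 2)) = d + 1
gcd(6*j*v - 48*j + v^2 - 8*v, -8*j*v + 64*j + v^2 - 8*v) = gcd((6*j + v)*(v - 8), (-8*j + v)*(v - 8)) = v - 8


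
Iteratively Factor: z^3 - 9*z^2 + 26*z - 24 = (z - 2)*(z^2 - 7*z + 12) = (z - 3)*(z - 2)*(z - 4)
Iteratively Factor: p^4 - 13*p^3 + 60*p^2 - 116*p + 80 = (p - 2)*(p^3 - 11*p^2 + 38*p - 40) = (p - 2)^2*(p^2 - 9*p + 20) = (p - 4)*(p - 2)^2*(p - 5)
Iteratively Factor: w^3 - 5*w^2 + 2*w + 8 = (w + 1)*(w^2 - 6*w + 8) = (w - 4)*(w + 1)*(w - 2)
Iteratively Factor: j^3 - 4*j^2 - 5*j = (j - 5)*(j^2 + j) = (j - 5)*(j + 1)*(j)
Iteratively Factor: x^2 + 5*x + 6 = (x + 2)*(x + 3)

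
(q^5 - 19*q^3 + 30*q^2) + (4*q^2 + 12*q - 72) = q^5 - 19*q^3 + 34*q^2 + 12*q - 72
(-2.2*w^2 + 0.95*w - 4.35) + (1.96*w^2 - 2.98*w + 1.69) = -0.24*w^2 - 2.03*w - 2.66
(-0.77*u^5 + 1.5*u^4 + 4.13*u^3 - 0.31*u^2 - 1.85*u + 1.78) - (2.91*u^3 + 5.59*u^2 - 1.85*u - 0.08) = -0.77*u^5 + 1.5*u^4 + 1.22*u^3 - 5.9*u^2 + 1.86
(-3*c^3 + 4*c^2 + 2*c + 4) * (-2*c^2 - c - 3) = 6*c^5 - 5*c^4 + c^3 - 22*c^2 - 10*c - 12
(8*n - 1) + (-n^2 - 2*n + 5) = -n^2 + 6*n + 4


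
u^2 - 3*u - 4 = (u - 4)*(u + 1)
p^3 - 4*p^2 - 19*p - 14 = (p - 7)*(p + 1)*(p + 2)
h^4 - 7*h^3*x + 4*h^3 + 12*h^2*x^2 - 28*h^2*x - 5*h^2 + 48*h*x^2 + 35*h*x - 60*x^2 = (h - 1)*(h + 5)*(h - 4*x)*(h - 3*x)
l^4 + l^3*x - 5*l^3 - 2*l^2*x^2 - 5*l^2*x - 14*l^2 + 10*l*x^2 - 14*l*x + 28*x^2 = (l - 7)*(l + 2)*(l - x)*(l + 2*x)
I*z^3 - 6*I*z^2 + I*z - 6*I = (z - 6)*(z + I)*(I*z + 1)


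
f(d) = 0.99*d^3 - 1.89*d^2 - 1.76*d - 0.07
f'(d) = 2.97*d^2 - 3.78*d - 1.76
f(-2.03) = -12.57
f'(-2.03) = 18.15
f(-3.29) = -49.99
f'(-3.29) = 42.82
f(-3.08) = -41.50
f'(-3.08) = 38.06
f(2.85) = 2.48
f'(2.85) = 11.59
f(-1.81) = -8.95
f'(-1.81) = 14.81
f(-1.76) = -8.22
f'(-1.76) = 14.09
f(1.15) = -3.09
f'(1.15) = -2.18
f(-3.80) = -75.00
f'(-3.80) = 55.49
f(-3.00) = -38.53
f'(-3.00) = 36.31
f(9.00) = 552.71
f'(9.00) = 204.79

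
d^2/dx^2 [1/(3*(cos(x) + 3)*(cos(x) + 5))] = 2*(-2*sin(x)^4 + 3*sin(x)^2 + 75*cos(x) - 3*cos(3*x) + 48)/(3*(cos(x) + 3)^3*(cos(x) + 5)^3)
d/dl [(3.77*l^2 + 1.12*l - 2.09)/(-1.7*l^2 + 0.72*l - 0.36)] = (4.6184*l^2 - 9.8204*l + 1.1016)/(2.89*l^4 - 2.448*l^3 + 1.7424*l^2 - 0.5184*l + 0.1296)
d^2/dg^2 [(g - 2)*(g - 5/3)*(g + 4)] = 6*g + 2/3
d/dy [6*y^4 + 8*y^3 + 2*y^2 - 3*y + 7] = 24*y^3 + 24*y^2 + 4*y - 3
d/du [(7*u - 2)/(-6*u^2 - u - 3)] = (-42*u^2 - 7*u + (7*u - 2)*(12*u + 1) - 21)/(6*u^2 + u + 3)^2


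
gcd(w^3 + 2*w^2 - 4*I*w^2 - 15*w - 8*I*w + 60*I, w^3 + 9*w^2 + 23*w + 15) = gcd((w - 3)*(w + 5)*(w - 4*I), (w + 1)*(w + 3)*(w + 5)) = w + 5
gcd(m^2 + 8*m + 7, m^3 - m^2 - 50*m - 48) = m + 1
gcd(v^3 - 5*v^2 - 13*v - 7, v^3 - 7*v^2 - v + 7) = v^2 - 6*v - 7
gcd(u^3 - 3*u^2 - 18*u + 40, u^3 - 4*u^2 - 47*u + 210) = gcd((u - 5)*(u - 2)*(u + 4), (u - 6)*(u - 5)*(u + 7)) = u - 5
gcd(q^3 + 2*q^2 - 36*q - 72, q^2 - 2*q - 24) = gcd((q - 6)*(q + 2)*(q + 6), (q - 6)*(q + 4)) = q - 6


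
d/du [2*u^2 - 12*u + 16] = 4*u - 12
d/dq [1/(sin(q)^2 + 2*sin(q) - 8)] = -2*(sin(q) + 1)*cos(q)/(sin(q)^2 + 2*sin(q) - 8)^2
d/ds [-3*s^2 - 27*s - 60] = -6*s - 27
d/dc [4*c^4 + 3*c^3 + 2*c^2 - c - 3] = 16*c^3 + 9*c^2 + 4*c - 1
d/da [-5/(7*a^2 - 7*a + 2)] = 35*(2*a - 1)/(7*a^2 - 7*a + 2)^2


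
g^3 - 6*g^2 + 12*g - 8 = (g - 2)^3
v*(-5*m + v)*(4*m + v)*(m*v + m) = -20*m^3*v^2 - 20*m^3*v - m^2*v^3 - m^2*v^2 + m*v^4 + m*v^3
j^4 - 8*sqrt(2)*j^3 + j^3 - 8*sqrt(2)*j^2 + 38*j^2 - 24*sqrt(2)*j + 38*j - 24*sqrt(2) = (j + 1)*(j - 4*sqrt(2))*(j - 3*sqrt(2))*(j - sqrt(2))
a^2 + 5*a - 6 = (a - 1)*(a + 6)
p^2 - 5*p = p*(p - 5)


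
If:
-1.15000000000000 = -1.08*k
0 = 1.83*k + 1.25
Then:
No Solution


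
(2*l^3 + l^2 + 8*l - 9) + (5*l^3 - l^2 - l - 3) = 7*l^3 + 7*l - 12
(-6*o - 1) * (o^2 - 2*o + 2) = -6*o^3 + 11*o^2 - 10*o - 2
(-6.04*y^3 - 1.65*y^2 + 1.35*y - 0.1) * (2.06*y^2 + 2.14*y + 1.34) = -12.4424*y^5 - 16.3246*y^4 - 8.8436*y^3 + 0.472*y^2 + 1.595*y - 0.134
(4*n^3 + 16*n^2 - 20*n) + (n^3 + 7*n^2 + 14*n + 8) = 5*n^3 + 23*n^2 - 6*n + 8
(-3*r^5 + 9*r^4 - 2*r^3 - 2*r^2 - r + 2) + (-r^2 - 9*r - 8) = -3*r^5 + 9*r^4 - 2*r^3 - 3*r^2 - 10*r - 6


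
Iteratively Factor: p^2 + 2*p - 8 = (p + 4)*(p - 2)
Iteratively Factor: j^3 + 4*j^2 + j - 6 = (j + 3)*(j^2 + j - 2) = (j + 2)*(j + 3)*(j - 1)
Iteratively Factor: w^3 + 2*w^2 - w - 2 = (w - 1)*(w^2 + 3*w + 2) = (w - 1)*(w + 1)*(w + 2)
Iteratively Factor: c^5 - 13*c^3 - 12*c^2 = (c + 1)*(c^4 - c^3 - 12*c^2) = c*(c + 1)*(c^3 - c^2 - 12*c) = c*(c - 4)*(c + 1)*(c^2 + 3*c) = c*(c - 4)*(c + 1)*(c + 3)*(c)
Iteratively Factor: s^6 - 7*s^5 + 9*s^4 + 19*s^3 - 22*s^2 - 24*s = (s + 1)*(s^5 - 8*s^4 + 17*s^3 + 2*s^2 - 24*s) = (s + 1)^2*(s^4 - 9*s^3 + 26*s^2 - 24*s) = (s - 2)*(s + 1)^2*(s^3 - 7*s^2 + 12*s) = (s - 4)*(s - 2)*(s + 1)^2*(s^2 - 3*s) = (s - 4)*(s - 3)*(s - 2)*(s + 1)^2*(s)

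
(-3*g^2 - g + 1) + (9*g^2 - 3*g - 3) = 6*g^2 - 4*g - 2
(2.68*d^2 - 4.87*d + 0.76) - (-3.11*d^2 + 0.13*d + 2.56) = 5.79*d^2 - 5.0*d - 1.8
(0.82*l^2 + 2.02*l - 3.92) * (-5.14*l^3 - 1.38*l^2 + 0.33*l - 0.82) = -4.2148*l^5 - 11.5144*l^4 + 17.6318*l^3 + 5.4038*l^2 - 2.95*l + 3.2144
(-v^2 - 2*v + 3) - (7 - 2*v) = -v^2 - 4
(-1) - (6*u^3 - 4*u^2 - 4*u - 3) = -6*u^3 + 4*u^2 + 4*u + 2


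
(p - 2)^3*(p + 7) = p^4 + p^3 - 30*p^2 + 76*p - 56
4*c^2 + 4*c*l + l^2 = (2*c + l)^2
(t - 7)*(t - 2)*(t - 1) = t^3 - 10*t^2 + 23*t - 14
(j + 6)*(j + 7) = j^2 + 13*j + 42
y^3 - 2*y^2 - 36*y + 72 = (y - 6)*(y - 2)*(y + 6)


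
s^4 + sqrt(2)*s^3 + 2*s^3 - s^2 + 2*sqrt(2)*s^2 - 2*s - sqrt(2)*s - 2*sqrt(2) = (s - 1)*(s + 1)*(s + 2)*(s + sqrt(2))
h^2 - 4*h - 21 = (h - 7)*(h + 3)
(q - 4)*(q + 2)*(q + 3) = q^3 + q^2 - 14*q - 24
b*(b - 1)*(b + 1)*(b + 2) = b^4 + 2*b^3 - b^2 - 2*b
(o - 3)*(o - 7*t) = o^2 - 7*o*t - 3*o + 21*t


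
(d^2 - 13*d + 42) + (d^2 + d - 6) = 2*d^2 - 12*d + 36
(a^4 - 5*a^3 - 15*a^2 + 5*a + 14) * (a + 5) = a^5 - 40*a^3 - 70*a^2 + 39*a + 70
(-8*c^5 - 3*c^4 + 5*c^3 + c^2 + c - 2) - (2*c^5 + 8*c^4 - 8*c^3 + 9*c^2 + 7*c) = -10*c^5 - 11*c^4 + 13*c^3 - 8*c^2 - 6*c - 2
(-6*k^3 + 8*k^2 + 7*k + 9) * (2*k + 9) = -12*k^4 - 38*k^3 + 86*k^2 + 81*k + 81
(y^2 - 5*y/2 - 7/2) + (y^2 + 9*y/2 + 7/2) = 2*y^2 + 2*y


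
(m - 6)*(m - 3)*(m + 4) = m^3 - 5*m^2 - 18*m + 72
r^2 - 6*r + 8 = (r - 4)*(r - 2)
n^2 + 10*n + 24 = (n + 4)*(n + 6)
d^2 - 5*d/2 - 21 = (d - 6)*(d + 7/2)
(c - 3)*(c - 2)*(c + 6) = c^3 + c^2 - 24*c + 36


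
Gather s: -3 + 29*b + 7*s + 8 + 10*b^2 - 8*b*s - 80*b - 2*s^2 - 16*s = 10*b^2 - 51*b - 2*s^2 + s*(-8*b - 9) + 5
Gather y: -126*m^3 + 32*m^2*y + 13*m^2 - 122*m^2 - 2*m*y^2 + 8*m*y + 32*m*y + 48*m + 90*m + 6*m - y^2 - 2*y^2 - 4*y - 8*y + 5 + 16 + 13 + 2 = -126*m^3 - 109*m^2 + 144*m + y^2*(-2*m - 3) + y*(32*m^2 + 40*m - 12) + 36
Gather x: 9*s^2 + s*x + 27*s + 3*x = 9*s^2 + 27*s + x*(s + 3)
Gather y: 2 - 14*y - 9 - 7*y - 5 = -21*y - 12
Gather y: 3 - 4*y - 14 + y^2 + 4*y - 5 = y^2 - 16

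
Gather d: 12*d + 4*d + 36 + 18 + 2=16*d + 56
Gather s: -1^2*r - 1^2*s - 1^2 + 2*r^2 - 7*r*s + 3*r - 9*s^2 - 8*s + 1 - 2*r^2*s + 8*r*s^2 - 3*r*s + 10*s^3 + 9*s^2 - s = 2*r^2 + 8*r*s^2 + 2*r + 10*s^3 + s*(-2*r^2 - 10*r - 10)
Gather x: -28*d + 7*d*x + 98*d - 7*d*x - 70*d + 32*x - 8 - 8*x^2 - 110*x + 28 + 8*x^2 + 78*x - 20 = 0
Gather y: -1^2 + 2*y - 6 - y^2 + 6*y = -y^2 + 8*y - 7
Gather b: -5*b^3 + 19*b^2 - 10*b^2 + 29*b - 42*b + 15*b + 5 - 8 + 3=-5*b^3 + 9*b^2 + 2*b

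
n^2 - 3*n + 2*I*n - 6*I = (n - 3)*(n + 2*I)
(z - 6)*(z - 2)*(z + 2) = z^3 - 6*z^2 - 4*z + 24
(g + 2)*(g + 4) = g^2 + 6*g + 8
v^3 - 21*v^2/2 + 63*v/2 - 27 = (v - 6)*(v - 3)*(v - 3/2)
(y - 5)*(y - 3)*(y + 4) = y^3 - 4*y^2 - 17*y + 60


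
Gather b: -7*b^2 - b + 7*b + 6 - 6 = -7*b^2 + 6*b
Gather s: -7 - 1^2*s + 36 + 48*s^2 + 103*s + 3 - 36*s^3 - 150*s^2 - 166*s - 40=-36*s^3 - 102*s^2 - 64*s - 8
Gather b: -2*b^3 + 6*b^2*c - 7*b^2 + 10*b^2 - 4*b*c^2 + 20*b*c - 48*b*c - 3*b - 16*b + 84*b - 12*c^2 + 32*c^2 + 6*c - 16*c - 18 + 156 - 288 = -2*b^3 + b^2*(6*c + 3) + b*(-4*c^2 - 28*c + 65) + 20*c^2 - 10*c - 150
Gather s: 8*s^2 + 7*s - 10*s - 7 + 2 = 8*s^2 - 3*s - 5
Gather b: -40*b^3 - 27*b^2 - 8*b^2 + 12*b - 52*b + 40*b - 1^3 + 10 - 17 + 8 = -40*b^3 - 35*b^2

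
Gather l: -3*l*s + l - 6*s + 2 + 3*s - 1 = l*(1 - 3*s) - 3*s + 1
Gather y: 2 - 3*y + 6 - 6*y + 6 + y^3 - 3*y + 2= y^3 - 12*y + 16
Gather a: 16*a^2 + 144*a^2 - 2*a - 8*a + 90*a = 160*a^2 + 80*a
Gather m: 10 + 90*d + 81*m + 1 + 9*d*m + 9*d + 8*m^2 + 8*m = 99*d + 8*m^2 + m*(9*d + 89) + 11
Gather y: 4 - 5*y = 4 - 5*y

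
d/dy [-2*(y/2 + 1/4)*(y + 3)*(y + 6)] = -3*y^2 - 19*y - 45/2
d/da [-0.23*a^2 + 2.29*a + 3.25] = 2.29 - 0.46*a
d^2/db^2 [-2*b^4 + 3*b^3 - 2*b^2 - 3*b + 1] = -24*b^2 + 18*b - 4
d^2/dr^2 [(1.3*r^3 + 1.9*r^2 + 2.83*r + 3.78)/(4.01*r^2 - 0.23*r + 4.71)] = (2.8421709430404e-14*r^5 + 5.6843418860808e-14*r^4 + 45.549186*r^3 + 140.933988*r^2 - 168.584742*r - 51.955494)/(64.481201*r^6 - 11.095269*r^5 + 227.8482*r^4 - 26.076365*r^3 + 267.6222*r^2 - 15.307029*r + 104.487111)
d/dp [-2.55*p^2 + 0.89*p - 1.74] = 0.89 - 5.1*p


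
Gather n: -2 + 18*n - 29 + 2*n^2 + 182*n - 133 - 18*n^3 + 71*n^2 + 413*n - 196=-18*n^3 + 73*n^2 + 613*n - 360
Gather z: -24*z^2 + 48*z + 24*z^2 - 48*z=0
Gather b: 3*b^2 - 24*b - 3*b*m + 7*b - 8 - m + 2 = 3*b^2 + b*(-3*m - 17) - m - 6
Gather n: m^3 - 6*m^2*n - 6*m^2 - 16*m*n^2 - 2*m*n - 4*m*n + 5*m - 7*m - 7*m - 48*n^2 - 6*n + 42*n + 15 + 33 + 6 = m^3 - 6*m^2 - 9*m + n^2*(-16*m - 48) + n*(-6*m^2 - 6*m + 36) + 54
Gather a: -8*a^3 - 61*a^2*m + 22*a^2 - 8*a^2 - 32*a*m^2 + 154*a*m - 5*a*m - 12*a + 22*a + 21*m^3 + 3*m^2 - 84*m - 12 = -8*a^3 + a^2*(14 - 61*m) + a*(-32*m^2 + 149*m + 10) + 21*m^3 + 3*m^2 - 84*m - 12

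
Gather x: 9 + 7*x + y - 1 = 7*x + y + 8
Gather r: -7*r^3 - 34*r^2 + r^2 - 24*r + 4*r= -7*r^3 - 33*r^2 - 20*r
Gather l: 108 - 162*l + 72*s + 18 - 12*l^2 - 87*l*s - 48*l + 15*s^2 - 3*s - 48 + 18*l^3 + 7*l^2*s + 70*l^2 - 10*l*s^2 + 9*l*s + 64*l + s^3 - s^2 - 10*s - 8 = 18*l^3 + l^2*(7*s + 58) + l*(-10*s^2 - 78*s - 146) + s^3 + 14*s^2 + 59*s + 70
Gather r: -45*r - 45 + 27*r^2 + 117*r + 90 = 27*r^2 + 72*r + 45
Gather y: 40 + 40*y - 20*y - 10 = 20*y + 30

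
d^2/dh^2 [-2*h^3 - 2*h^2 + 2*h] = -12*h - 4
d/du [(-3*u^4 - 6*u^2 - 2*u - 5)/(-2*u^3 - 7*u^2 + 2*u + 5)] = 2*u*(3*u^5 + 21*u^4 - 15*u^3 - 34*u^2 - 28*u - 65)/(4*u^6 + 28*u^5 + 41*u^4 - 48*u^3 - 66*u^2 + 20*u + 25)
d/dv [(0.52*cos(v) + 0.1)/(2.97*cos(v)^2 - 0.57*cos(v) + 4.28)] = (1.5444*cos(v)^2 + 0.594*cos(v) - 2.2826)*sin(v)/(8.8209*cos(v)^4 - 3.3858*cos(v)^3 + 25.7481*cos(v)^2 - 4.8792*cos(v) + 18.3184)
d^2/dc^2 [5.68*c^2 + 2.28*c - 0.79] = 11.3600000000000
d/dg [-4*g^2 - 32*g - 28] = -8*g - 32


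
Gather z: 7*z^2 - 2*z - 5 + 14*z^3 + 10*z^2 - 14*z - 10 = 14*z^3 + 17*z^2 - 16*z - 15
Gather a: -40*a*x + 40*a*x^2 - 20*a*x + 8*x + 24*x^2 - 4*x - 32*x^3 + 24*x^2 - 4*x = a*(40*x^2 - 60*x) - 32*x^3 + 48*x^2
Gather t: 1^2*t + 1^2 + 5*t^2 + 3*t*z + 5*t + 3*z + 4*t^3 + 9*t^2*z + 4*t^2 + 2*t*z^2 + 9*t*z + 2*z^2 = 4*t^3 + t^2*(9*z + 9) + t*(2*z^2 + 12*z + 6) + 2*z^2 + 3*z + 1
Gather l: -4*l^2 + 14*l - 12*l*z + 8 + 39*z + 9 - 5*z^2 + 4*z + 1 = -4*l^2 + l*(14 - 12*z) - 5*z^2 + 43*z + 18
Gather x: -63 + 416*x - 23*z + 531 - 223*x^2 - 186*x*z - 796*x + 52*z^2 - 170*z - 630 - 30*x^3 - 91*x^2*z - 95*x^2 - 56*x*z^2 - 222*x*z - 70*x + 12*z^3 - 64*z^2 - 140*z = -30*x^3 + x^2*(-91*z - 318) + x*(-56*z^2 - 408*z - 450) + 12*z^3 - 12*z^2 - 333*z - 162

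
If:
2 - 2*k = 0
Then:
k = 1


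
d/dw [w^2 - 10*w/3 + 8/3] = 2*w - 10/3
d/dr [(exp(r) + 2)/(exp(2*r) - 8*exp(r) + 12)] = (-2*(exp(r) - 4)*(exp(r) + 2) + exp(2*r) - 8*exp(r) + 12)*exp(r)/(exp(2*r) - 8*exp(r) + 12)^2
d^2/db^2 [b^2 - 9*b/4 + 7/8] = 2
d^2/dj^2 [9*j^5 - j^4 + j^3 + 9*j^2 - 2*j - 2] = 180*j^3 - 12*j^2 + 6*j + 18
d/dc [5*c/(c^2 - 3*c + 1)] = 5*(1 - c^2)/(c^4 - 6*c^3 + 11*c^2 - 6*c + 1)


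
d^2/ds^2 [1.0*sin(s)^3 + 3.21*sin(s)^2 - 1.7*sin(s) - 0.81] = 0.95*sin(s) + 2.25*sin(3*s) + 6.42*cos(2*s)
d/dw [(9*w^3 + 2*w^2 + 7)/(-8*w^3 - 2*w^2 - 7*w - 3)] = (-2*w^4 - 126*w^3 + 73*w^2 + 16*w + 49)/(64*w^6 + 32*w^5 + 116*w^4 + 76*w^3 + 61*w^2 + 42*w + 9)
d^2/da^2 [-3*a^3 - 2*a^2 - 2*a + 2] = -18*a - 4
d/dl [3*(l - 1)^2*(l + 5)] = 9*(l - 1)*(l + 3)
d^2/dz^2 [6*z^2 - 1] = 12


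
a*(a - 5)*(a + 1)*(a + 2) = a^4 - 2*a^3 - 13*a^2 - 10*a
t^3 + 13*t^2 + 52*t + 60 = (t + 2)*(t + 5)*(t + 6)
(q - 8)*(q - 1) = q^2 - 9*q + 8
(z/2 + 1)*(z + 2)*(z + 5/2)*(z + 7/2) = z^4/2 + 5*z^3 + 147*z^2/8 + 59*z/2 + 35/2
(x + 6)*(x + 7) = x^2 + 13*x + 42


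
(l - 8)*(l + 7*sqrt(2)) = l^2 - 8*l + 7*sqrt(2)*l - 56*sqrt(2)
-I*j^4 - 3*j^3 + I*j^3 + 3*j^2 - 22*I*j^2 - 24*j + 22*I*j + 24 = (j - 6*I)*(j - I)*(j + 4*I)*(-I*j + I)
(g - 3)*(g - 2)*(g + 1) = g^3 - 4*g^2 + g + 6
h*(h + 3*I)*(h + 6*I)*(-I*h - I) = -I*h^4 + 9*h^3 - I*h^3 + 9*h^2 + 18*I*h^2 + 18*I*h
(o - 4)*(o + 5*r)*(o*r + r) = o^3*r + 5*o^2*r^2 - 3*o^2*r - 15*o*r^2 - 4*o*r - 20*r^2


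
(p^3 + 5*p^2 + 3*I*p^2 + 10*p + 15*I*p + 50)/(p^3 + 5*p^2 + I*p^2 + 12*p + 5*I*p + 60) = (p^2 + 3*I*p + 10)/(p^2 + I*p + 12)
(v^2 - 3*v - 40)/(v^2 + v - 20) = (v - 8)/(v - 4)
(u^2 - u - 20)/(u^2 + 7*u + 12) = (u - 5)/(u + 3)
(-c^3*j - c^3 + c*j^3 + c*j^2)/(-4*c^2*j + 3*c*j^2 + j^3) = c*(c*j + c + j^2 + j)/(j*(4*c + j))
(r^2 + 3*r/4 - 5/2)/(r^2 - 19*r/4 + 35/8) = 2*(r + 2)/(2*r - 7)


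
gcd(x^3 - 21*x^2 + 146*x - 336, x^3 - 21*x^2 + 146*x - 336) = x^3 - 21*x^2 + 146*x - 336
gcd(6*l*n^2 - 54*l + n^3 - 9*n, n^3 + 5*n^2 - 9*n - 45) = n^2 - 9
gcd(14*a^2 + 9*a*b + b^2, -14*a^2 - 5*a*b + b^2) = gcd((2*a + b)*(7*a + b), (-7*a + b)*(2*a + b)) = 2*a + b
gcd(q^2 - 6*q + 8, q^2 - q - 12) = q - 4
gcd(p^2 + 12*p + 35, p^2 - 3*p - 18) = 1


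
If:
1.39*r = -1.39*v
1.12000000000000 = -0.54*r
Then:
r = -2.07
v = 2.07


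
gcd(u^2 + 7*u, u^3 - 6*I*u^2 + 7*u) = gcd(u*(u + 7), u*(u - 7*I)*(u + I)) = u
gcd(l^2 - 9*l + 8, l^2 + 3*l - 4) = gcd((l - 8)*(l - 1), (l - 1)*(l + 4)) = l - 1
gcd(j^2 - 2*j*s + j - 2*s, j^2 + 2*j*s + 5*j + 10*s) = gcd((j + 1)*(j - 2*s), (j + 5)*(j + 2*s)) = 1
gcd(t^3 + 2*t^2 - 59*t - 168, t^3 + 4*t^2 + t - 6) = t + 3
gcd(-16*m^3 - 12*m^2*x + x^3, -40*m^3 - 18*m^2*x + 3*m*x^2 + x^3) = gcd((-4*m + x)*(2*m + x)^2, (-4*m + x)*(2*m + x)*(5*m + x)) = -8*m^2 - 2*m*x + x^2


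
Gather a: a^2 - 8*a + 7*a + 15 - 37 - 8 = a^2 - a - 30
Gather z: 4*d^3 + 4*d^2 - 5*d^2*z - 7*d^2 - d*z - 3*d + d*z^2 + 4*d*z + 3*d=4*d^3 - 3*d^2 + d*z^2 + z*(-5*d^2 + 3*d)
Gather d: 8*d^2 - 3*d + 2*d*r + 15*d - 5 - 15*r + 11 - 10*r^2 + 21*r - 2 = 8*d^2 + d*(2*r + 12) - 10*r^2 + 6*r + 4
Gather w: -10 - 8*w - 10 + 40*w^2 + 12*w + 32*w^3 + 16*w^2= 32*w^3 + 56*w^2 + 4*w - 20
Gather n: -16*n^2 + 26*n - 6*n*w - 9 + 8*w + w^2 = -16*n^2 + n*(26 - 6*w) + w^2 + 8*w - 9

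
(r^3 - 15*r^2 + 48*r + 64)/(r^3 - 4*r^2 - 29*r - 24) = (r - 8)/(r + 3)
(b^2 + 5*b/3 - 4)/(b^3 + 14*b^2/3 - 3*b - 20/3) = (b + 3)/(b^2 + 6*b + 5)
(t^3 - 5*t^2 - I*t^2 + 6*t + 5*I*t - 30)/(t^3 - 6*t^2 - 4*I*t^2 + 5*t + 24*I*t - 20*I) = (t^2 - I*t + 6)/(t^2 - t*(1 + 4*I) + 4*I)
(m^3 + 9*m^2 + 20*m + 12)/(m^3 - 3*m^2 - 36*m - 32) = (m^2 + 8*m + 12)/(m^2 - 4*m - 32)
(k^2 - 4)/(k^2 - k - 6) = (k - 2)/(k - 3)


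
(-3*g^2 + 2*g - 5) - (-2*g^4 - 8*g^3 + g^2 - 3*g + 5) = 2*g^4 + 8*g^3 - 4*g^2 + 5*g - 10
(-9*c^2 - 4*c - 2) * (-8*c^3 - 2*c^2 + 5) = 72*c^5 + 50*c^4 + 24*c^3 - 41*c^2 - 20*c - 10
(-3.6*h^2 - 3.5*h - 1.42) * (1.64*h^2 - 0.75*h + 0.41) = -5.904*h^4 - 3.04*h^3 - 1.1798*h^2 - 0.37*h - 0.5822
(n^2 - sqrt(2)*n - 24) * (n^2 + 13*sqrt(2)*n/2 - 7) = n^4 + 11*sqrt(2)*n^3/2 - 44*n^2 - 149*sqrt(2)*n + 168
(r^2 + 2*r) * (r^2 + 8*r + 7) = r^4 + 10*r^3 + 23*r^2 + 14*r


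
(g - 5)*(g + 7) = g^2 + 2*g - 35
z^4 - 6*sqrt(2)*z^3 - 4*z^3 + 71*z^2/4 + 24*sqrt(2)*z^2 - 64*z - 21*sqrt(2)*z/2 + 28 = (z - 7/2)*(z - 1/2)*(z - 4*sqrt(2))*(z - 2*sqrt(2))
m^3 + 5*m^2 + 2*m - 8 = (m - 1)*(m + 2)*(m + 4)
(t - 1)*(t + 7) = t^2 + 6*t - 7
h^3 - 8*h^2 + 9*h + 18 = (h - 6)*(h - 3)*(h + 1)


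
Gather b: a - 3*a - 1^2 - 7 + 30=22 - 2*a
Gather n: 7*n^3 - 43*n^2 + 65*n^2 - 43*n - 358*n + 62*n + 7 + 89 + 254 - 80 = 7*n^3 + 22*n^2 - 339*n + 270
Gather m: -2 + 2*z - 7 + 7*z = 9*z - 9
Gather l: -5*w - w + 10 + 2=12 - 6*w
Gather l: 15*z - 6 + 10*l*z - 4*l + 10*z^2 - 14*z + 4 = l*(10*z - 4) + 10*z^2 + z - 2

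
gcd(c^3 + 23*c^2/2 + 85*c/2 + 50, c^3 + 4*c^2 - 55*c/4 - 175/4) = c^2 + 15*c/2 + 25/2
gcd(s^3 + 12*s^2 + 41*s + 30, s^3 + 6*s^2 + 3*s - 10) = s + 5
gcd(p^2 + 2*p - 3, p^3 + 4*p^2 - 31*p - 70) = 1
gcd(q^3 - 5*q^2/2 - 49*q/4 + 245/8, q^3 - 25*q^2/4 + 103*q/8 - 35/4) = q - 5/2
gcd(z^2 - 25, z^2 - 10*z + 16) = 1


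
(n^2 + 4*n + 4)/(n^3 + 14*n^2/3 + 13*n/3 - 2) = 3*(n + 2)/(3*n^2 + 8*n - 3)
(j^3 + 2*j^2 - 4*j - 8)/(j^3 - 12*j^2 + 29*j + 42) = (j^3 + 2*j^2 - 4*j - 8)/(j^3 - 12*j^2 + 29*j + 42)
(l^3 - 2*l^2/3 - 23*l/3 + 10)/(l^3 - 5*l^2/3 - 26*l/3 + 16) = (3*l - 5)/(3*l - 8)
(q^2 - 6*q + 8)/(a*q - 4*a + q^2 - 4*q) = (q - 2)/(a + q)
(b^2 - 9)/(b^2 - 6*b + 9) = (b + 3)/(b - 3)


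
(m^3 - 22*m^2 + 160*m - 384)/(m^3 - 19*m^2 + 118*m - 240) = (m - 8)/(m - 5)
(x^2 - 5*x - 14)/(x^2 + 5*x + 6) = (x - 7)/(x + 3)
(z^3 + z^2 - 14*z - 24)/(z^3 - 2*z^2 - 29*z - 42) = (z - 4)/(z - 7)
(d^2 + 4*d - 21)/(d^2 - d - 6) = (d + 7)/(d + 2)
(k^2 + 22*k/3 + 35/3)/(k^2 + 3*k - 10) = (k + 7/3)/(k - 2)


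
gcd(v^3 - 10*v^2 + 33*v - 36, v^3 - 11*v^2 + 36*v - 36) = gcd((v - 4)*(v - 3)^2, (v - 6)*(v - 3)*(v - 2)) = v - 3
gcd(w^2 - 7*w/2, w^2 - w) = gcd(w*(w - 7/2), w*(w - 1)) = w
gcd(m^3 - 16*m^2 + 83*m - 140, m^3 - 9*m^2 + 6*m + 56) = m^2 - 11*m + 28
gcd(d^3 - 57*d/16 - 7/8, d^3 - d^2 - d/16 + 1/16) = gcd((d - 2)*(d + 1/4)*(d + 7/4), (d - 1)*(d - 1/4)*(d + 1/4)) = d + 1/4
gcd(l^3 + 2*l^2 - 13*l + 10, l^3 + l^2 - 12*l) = 1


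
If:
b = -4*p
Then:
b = -4*p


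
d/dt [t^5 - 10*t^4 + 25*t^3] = 5*t^2*(t^2 - 8*t + 15)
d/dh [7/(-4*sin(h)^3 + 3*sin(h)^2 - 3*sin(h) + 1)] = 21*(4*sin(h)^2 - 2*sin(h) + 1)*cos(h)/(4*sin(h)^3 - 3*sin(h)^2 + 3*sin(h) - 1)^2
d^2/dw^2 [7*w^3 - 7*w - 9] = 42*w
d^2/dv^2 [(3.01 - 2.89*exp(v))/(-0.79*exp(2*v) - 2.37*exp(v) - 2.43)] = (1.803649*exp(4*v) - 12.925111*exp(3*v) - 50.194467*exp(2*v) - 10.43748*exp(v) + 34.400052)*exp(v)/(0.493039*exp(6*v) + 4.437351*exp(5*v) + 17.861742*exp(4*v) + 40.610187*exp(3*v) + 54.941814*exp(2*v) + 41.983839*exp(v) + 14.348907)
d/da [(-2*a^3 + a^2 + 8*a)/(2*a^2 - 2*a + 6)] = (-a^4 + 2*a^3 - 27*a^2/2 + 3*a + 12)/(a^4 - 2*a^3 + 7*a^2 - 6*a + 9)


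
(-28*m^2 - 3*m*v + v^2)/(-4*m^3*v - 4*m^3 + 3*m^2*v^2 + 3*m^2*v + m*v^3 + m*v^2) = (-7*m + v)/(m*(-m*v - m + v^2 + v))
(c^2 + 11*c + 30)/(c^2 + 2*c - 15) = (c + 6)/(c - 3)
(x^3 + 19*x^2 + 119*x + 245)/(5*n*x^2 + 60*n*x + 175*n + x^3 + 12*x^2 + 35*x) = (x + 7)/(5*n + x)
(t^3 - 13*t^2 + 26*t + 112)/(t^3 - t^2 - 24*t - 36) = (t^2 - 15*t + 56)/(t^2 - 3*t - 18)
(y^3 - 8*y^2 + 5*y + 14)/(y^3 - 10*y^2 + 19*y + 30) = (y^2 - 9*y + 14)/(y^2 - 11*y + 30)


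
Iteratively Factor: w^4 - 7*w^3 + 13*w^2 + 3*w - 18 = (w - 3)*(w^3 - 4*w^2 + w + 6) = (w - 3)*(w - 2)*(w^2 - 2*w - 3) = (w - 3)^2*(w - 2)*(w + 1)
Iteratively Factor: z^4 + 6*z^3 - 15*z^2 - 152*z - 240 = (z - 5)*(z^3 + 11*z^2 + 40*z + 48) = (z - 5)*(z + 4)*(z^2 + 7*z + 12) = (z - 5)*(z + 4)^2*(z + 3)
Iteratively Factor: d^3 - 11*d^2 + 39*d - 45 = (d - 3)*(d^2 - 8*d + 15) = (d - 5)*(d - 3)*(d - 3)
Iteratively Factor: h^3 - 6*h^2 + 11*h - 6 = (h - 3)*(h^2 - 3*h + 2) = (h - 3)*(h - 1)*(h - 2)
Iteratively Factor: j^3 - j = (j + 1)*(j^2 - j) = j*(j + 1)*(j - 1)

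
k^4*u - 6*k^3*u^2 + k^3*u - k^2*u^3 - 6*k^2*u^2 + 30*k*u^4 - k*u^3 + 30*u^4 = (k - 5*u)*(k - 3*u)*(k + 2*u)*(k*u + u)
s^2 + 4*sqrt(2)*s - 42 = (s - 3*sqrt(2))*(s + 7*sqrt(2))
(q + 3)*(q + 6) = q^2 + 9*q + 18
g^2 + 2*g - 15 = (g - 3)*(g + 5)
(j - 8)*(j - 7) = j^2 - 15*j + 56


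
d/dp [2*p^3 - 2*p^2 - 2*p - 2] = 6*p^2 - 4*p - 2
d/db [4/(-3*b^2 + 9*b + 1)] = 12*(2*b - 3)/(-3*b^2 + 9*b + 1)^2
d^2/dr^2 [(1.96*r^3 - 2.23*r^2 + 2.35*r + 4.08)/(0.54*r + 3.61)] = (1.143072*r^3 + 22.924944*r^2 + 153.257496*r - 64.90589)/(0.157464*r^3 + 3.158028*r^2 + 21.112002*r + 47.045881)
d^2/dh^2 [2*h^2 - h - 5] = 4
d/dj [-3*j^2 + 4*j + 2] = 4 - 6*j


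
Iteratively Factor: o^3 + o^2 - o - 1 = (o + 1)*(o^2 - 1) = (o - 1)*(o + 1)*(o + 1)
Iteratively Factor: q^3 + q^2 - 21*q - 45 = (q + 3)*(q^2 - 2*q - 15) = (q - 5)*(q + 3)*(q + 3)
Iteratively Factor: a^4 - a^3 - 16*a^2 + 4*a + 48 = (a + 2)*(a^3 - 3*a^2 - 10*a + 24) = (a + 2)*(a + 3)*(a^2 - 6*a + 8) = (a - 2)*(a + 2)*(a + 3)*(a - 4)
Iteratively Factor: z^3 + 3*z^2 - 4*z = (z)*(z^2 + 3*z - 4) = z*(z + 4)*(z - 1)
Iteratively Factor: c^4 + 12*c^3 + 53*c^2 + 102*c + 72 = (c + 3)*(c^3 + 9*c^2 + 26*c + 24) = (c + 3)^2*(c^2 + 6*c + 8) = (c + 2)*(c + 3)^2*(c + 4)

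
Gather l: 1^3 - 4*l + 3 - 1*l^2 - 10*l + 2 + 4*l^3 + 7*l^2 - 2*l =4*l^3 + 6*l^2 - 16*l + 6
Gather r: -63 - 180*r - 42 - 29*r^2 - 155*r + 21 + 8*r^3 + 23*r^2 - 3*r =8*r^3 - 6*r^2 - 338*r - 84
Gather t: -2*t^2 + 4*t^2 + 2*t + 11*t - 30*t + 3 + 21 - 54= 2*t^2 - 17*t - 30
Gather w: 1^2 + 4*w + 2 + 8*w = 12*w + 3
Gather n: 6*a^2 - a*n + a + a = 6*a^2 - a*n + 2*a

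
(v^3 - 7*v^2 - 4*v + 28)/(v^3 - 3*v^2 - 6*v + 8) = (v^2 - 9*v + 14)/(v^2 - 5*v + 4)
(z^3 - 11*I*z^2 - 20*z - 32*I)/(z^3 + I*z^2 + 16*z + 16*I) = (z - 8*I)/(z + 4*I)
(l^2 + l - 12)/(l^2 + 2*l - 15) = (l + 4)/(l + 5)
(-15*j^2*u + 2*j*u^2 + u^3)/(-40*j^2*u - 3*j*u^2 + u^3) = (-3*j + u)/(-8*j + u)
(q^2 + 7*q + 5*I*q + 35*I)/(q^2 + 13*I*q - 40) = (q + 7)/(q + 8*I)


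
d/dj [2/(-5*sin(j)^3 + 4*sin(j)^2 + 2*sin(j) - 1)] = 2*(15*sin(j)^2 - 8*sin(j) - 2)*cos(j)/((sin(j) - 1)^2*(5*sin(j)^2 + sin(j) - 1)^2)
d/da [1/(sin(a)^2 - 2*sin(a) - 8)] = 2*(1 - sin(a))*cos(a)/((sin(a) - 4)^2*(sin(a) + 2)^2)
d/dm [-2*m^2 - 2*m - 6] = -4*m - 2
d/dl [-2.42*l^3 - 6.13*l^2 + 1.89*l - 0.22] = -7.26*l^2 - 12.26*l + 1.89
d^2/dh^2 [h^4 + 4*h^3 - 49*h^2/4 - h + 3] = 12*h^2 + 24*h - 49/2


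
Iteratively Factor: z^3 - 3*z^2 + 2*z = (z)*(z^2 - 3*z + 2) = z*(z - 1)*(z - 2)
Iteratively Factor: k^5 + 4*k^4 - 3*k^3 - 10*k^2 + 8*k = (k + 2)*(k^4 + 2*k^3 - 7*k^2 + 4*k) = (k - 1)*(k + 2)*(k^3 + 3*k^2 - 4*k) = k*(k - 1)*(k + 2)*(k^2 + 3*k - 4) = k*(k - 1)^2*(k + 2)*(k + 4)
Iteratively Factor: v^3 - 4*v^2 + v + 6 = (v - 3)*(v^2 - v - 2) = (v - 3)*(v + 1)*(v - 2)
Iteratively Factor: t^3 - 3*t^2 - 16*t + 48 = (t - 4)*(t^2 + t - 12) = (t - 4)*(t - 3)*(t + 4)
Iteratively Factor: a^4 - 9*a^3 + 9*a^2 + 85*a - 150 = (a - 5)*(a^3 - 4*a^2 - 11*a + 30) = (a - 5)*(a + 3)*(a^2 - 7*a + 10) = (a - 5)*(a - 2)*(a + 3)*(a - 5)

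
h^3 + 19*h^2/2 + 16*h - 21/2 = (h - 1/2)*(h + 3)*(h + 7)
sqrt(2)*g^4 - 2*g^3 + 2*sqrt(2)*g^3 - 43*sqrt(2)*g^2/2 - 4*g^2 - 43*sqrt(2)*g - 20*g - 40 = (g + 2)*(g - 4*sqrt(2))*(g + 5*sqrt(2)/2)*(sqrt(2)*g + 1)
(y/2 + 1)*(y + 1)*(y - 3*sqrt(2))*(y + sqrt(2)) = y^4/2 - sqrt(2)*y^3 + 3*y^3/2 - 3*sqrt(2)*y^2 - 2*y^2 - 9*y - 2*sqrt(2)*y - 6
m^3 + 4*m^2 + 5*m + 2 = (m + 1)^2*(m + 2)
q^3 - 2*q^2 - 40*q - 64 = (q - 8)*(q + 2)*(q + 4)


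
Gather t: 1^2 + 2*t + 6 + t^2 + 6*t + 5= t^2 + 8*t + 12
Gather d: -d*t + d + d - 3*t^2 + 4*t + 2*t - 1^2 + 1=d*(2 - t) - 3*t^2 + 6*t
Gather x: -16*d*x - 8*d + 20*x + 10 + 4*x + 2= -8*d + x*(24 - 16*d) + 12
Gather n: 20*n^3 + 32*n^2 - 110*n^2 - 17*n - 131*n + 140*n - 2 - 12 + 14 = 20*n^3 - 78*n^2 - 8*n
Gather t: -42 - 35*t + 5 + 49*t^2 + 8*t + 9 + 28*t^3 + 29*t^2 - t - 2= 28*t^3 + 78*t^2 - 28*t - 30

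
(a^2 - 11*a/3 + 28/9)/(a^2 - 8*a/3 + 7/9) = (3*a - 4)/(3*a - 1)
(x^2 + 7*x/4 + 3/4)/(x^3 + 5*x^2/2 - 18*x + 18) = (4*x^2 + 7*x + 3)/(2*(2*x^3 + 5*x^2 - 36*x + 36))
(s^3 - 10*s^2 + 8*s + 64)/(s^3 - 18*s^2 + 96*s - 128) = (s^2 - 2*s - 8)/(s^2 - 10*s + 16)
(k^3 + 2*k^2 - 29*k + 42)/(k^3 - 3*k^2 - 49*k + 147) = (k - 2)/(k - 7)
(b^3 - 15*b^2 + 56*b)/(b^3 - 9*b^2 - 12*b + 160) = b*(b - 7)/(b^2 - b - 20)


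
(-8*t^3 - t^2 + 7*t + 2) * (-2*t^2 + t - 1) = 16*t^5 - 6*t^4 - 7*t^3 + 4*t^2 - 5*t - 2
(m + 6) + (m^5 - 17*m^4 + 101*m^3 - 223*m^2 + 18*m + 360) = m^5 - 17*m^4 + 101*m^3 - 223*m^2 + 19*m + 366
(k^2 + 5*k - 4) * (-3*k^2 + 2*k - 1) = -3*k^4 - 13*k^3 + 21*k^2 - 13*k + 4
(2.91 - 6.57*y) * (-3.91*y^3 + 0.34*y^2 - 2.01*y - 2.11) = 25.6887*y^4 - 13.6119*y^3 + 14.1951*y^2 + 8.0136*y - 6.1401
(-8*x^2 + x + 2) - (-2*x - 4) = -8*x^2 + 3*x + 6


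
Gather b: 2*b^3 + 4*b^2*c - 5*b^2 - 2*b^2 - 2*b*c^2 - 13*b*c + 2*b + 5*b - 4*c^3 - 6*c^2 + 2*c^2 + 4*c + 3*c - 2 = 2*b^3 + b^2*(4*c - 7) + b*(-2*c^2 - 13*c + 7) - 4*c^3 - 4*c^2 + 7*c - 2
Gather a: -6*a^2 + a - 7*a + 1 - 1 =-6*a^2 - 6*a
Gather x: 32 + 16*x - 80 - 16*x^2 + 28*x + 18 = -16*x^2 + 44*x - 30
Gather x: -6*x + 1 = 1 - 6*x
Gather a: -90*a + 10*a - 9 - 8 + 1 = -80*a - 16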